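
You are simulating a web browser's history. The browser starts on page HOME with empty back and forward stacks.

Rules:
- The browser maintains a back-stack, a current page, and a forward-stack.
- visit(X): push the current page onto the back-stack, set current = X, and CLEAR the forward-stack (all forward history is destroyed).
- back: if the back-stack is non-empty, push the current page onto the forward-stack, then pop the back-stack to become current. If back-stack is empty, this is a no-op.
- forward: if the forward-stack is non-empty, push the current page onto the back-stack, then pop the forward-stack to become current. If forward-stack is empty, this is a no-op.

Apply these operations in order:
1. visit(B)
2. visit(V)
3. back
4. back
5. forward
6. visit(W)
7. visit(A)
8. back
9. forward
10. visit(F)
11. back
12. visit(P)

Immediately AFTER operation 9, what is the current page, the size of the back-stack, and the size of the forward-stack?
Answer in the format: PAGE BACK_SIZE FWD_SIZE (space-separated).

After 1 (visit(B)): cur=B back=1 fwd=0
After 2 (visit(V)): cur=V back=2 fwd=0
After 3 (back): cur=B back=1 fwd=1
After 4 (back): cur=HOME back=0 fwd=2
After 5 (forward): cur=B back=1 fwd=1
After 6 (visit(W)): cur=W back=2 fwd=0
After 7 (visit(A)): cur=A back=3 fwd=0
After 8 (back): cur=W back=2 fwd=1
After 9 (forward): cur=A back=3 fwd=0

A 3 0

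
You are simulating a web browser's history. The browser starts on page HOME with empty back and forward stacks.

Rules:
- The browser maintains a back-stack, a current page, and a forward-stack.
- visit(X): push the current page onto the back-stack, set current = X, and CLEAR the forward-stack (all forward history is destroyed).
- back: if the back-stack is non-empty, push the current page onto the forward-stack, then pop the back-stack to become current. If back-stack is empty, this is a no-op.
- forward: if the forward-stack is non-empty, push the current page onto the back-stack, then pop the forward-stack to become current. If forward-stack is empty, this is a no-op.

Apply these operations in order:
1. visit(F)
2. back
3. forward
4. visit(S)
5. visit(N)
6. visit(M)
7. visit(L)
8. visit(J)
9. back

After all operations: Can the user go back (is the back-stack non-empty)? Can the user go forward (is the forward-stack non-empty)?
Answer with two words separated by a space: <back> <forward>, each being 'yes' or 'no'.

After 1 (visit(F)): cur=F back=1 fwd=0
After 2 (back): cur=HOME back=0 fwd=1
After 3 (forward): cur=F back=1 fwd=0
After 4 (visit(S)): cur=S back=2 fwd=0
After 5 (visit(N)): cur=N back=3 fwd=0
After 6 (visit(M)): cur=M back=4 fwd=0
After 7 (visit(L)): cur=L back=5 fwd=0
After 8 (visit(J)): cur=J back=6 fwd=0
After 9 (back): cur=L back=5 fwd=1

Answer: yes yes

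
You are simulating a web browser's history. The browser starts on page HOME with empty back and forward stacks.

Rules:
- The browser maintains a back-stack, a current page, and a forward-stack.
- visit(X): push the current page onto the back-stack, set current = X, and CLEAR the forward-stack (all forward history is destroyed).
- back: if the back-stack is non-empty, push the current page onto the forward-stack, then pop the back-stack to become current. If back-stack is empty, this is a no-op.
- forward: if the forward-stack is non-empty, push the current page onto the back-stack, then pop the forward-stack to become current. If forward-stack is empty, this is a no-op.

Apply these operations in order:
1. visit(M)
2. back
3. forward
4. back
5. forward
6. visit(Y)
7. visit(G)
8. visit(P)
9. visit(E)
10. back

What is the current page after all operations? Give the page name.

After 1 (visit(M)): cur=M back=1 fwd=0
After 2 (back): cur=HOME back=0 fwd=1
After 3 (forward): cur=M back=1 fwd=0
After 4 (back): cur=HOME back=0 fwd=1
After 5 (forward): cur=M back=1 fwd=0
After 6 (visit(Y)): cur=Y back=2 fwd=0
After 7 (visit(G)): cur=G back=3 fwd=0
After 8 (visit(P)): cur=P back=4 fwd=0
After 9 (visit(E)): cur=E back=5 fwd=0
After 10 (back): cur=P back=4 fwd=1

Answer: P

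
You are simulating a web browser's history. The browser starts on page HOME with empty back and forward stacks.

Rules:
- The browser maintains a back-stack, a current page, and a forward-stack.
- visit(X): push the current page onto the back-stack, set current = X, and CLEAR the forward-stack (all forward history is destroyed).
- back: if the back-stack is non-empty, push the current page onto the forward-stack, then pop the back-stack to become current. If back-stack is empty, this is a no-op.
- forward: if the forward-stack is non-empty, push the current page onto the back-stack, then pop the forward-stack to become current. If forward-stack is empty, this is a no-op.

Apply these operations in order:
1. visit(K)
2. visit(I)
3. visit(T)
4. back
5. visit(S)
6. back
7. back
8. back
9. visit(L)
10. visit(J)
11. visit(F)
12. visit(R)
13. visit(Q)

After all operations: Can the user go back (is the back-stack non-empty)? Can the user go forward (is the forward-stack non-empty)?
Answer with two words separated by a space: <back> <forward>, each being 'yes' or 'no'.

After 1 (visit(K)): cur=K back=1 fwd=0
After 2 (visit(I)): cur=I back=2 fwd=0
After 3 (visit(T)): cur=T back=3 fwd=0
After 4 (back): cur=I back=2 fwd=1
After 5 (visit(S)): cur=S back=3 fwd=0
After 6 (back): cur=I back=2 fwd=1
After 7 (back): cur=K back=1 fwd=2
After 8 (back): cur=HOME back=0 fwd=3
After 9 (visit(L)): cur=L back=1 fwd=0
After 10 (visit(J)): cur=J back=2 fwd=0
After 11 (visit(F)): cur=F back=3 fwd=0
After 12 (visit(R)): cur=R back=4 fwd=0
After 13 (visit(Q)): cur=Q back=5 fwd=0

Answer: yes no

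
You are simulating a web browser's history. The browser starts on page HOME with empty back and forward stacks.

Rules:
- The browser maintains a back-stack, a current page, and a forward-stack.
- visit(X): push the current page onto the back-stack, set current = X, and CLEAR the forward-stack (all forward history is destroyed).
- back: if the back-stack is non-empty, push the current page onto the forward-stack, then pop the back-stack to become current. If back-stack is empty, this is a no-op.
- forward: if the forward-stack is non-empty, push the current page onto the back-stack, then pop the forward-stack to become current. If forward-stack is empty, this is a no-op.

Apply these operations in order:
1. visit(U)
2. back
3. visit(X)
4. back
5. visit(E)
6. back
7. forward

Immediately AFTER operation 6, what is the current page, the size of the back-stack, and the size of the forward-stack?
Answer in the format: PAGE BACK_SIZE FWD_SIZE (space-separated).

After 1 (visit(U)): cur=U back=1 fwd=0
After 2 (back): cur=HOME back=0 fwd=1
After 3 (visit(X)): cur=X back=1 fwd=0
After 4 (back): cur=HOME back=0 fwd=1
After 5 (visit(E)): cur=E back=1 fwd=0
After 6 (back): cur=HOME back=0 fwd=1

HOME 0 1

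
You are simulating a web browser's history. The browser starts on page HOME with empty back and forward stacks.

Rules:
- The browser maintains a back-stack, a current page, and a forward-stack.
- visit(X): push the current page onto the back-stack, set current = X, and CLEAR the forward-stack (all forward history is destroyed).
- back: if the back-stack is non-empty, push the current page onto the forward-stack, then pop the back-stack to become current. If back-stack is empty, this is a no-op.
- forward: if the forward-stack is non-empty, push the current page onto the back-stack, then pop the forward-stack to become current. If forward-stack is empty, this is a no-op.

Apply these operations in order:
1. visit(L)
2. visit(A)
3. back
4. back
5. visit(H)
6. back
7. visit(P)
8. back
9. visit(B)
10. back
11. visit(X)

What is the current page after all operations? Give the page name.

After 1 (visit(L)): cur=L back=1 fwd=0
After 2 (visit(A)): cur=A back=2 fwd=0
After 3 (back): cur=L back=1 fwd=1
After 4 (back): cur=HOME back=0 fwd=2
After 5 (visit(H)): cur=H back=1 fwd=0
After 6 (back): cur=HOME back=0 fwd=1
After 7 (visit(P)): cur=P back=1 fwd=0
After 8 (back): cur=HOME back=0 fwd=1
After 9 (visit(B)): cur=B back=1 fwd=0
After 10 (back): cur=HOME back=0 fwd=1
After 11 (visit(X)): cur=X back=1 fwd=0

Answer: X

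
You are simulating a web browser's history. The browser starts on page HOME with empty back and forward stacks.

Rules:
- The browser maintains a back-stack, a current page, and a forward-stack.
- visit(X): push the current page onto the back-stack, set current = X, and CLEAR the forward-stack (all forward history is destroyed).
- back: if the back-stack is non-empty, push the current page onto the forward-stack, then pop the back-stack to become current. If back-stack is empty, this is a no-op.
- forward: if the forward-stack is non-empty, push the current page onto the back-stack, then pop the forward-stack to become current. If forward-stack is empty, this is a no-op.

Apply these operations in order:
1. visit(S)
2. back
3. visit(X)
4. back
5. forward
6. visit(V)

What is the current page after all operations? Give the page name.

Answer: V

Derivation:
After 1 (visit(S)): cur=S back=1 fwd=0
After 2 (back): cur=HOME back=0 fwd=1
After 3 (visit(X)): cur=X back=1 fwd=0
After 4 (back): cur=HOME back=0 fwd=1
After 5 (forward): cur=X back=1 fwd=0
After 6 (visit(V)): cur=V back=2 fwd=0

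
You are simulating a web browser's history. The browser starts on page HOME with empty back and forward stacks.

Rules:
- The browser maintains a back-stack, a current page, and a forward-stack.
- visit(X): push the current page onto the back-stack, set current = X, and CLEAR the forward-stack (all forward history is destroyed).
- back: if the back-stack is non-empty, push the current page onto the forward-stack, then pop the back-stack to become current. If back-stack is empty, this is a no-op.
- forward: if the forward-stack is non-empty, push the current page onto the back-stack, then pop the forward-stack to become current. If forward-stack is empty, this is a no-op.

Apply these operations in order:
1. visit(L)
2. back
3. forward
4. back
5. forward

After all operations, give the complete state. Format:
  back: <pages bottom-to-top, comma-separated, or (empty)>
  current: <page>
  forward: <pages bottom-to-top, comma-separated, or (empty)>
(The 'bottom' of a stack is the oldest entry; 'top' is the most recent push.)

After 1 (visit(L)): cur=L back=1 fwd=0
After 2 (back): cur=HOME back=0 fwd=1
After 3 (forward): cur=L back=1 fwd=0
After 4 (back): cur=HOME back=0 fwd=1
After 5 (forward): cur=L back=1 fwd=0

Answer: back: HOME
current: L
forward: (empty)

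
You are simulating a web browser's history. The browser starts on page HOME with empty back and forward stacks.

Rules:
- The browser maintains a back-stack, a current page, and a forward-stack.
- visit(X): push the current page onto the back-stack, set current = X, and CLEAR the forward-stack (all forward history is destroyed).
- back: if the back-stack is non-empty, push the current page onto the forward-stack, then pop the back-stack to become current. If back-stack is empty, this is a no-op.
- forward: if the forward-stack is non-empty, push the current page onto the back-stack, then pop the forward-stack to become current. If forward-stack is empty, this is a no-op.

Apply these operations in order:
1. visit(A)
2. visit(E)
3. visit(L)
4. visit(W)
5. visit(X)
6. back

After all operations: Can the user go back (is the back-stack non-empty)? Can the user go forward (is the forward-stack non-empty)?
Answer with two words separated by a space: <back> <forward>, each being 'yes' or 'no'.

After 1 (visit(A)): cur=A back=1 fwd=0
After 2 (visit(E)): cur=E back=2 fwd=0
After 3 (visit(L)): cur=L back=3 fwd=0
After 4 (visit(W)): cur=W back=4 fwd=0
After 5 (visit(X)): cur=X back=5 fwd=0
After 6 (back): cur=W back=4 fwd=1

Answer: yes yes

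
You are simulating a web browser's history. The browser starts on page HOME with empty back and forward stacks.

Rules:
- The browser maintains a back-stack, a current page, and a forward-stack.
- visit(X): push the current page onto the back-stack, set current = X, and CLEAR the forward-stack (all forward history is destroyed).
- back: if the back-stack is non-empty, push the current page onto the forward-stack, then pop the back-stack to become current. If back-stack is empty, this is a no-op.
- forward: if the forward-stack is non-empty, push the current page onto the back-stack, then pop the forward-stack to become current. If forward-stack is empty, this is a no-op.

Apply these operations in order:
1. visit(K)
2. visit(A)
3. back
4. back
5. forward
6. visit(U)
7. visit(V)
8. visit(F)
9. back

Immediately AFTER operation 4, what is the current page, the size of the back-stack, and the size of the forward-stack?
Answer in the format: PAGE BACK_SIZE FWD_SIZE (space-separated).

After 1 (visit(K)): cur=K back=1 fwd=0
After 2 (visit(A)): cur=A back=2 fwd=0
After 3 (back): cur=K back=1 fwd=1
After 4 (back): cur=HOME back=0 fwd=2

HOME 0 2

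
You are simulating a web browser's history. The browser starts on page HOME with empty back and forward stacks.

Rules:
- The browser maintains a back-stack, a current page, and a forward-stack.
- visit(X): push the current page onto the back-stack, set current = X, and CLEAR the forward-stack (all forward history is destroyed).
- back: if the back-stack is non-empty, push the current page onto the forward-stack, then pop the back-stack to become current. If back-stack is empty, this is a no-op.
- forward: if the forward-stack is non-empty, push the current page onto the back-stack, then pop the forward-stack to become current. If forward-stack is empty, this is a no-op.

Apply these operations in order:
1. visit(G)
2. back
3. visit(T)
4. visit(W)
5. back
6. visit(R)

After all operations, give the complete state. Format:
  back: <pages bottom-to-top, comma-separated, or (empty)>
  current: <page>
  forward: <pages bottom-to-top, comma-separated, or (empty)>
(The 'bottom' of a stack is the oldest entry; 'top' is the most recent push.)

After 1 (visit(G)): cur=G back=1 fwd=0
After 2 (back): cur=HOME back=0 fwd=1
After 3 (visit(T)): cur=T back=1 fwd=0
After 4 (visit(W)): cur=W back=2 fwd=0
After 5 (back): cur=T back=1 fwd=1
After 6 (visit(R)): cur=R back=2 fwd=0

Answer: back: HOME,T
current: R
forward: (empty)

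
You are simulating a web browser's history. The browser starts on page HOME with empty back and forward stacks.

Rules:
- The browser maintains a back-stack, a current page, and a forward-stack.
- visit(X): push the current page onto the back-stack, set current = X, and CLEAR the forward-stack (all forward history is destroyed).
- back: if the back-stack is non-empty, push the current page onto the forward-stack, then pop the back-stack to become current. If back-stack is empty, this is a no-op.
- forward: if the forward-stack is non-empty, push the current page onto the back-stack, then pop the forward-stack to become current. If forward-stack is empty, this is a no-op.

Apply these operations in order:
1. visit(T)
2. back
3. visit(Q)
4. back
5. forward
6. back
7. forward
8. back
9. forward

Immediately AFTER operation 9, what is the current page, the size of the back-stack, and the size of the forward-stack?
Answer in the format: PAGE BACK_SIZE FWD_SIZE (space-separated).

After 1 (visit(T)): cur=T back=1 fwd=0
After 2 (back): cur=HOME back=0 fwd=1
After 3 (visit(Q)): cur=Q back=1 fwd=0
After 4 (back): cur=HOME back=0 fwd=1
After 5 (forward): cur=Q back=1 fwd=0
After 6 (back): cur=HOME back=0 fwd=1
After 7 (forward): cur=Q back=1 fwd=0
After 8 (back): cur=HOME back=0 fwd=1
After 9 (forward): cur=Q back=1 fwd=0

Q 1 0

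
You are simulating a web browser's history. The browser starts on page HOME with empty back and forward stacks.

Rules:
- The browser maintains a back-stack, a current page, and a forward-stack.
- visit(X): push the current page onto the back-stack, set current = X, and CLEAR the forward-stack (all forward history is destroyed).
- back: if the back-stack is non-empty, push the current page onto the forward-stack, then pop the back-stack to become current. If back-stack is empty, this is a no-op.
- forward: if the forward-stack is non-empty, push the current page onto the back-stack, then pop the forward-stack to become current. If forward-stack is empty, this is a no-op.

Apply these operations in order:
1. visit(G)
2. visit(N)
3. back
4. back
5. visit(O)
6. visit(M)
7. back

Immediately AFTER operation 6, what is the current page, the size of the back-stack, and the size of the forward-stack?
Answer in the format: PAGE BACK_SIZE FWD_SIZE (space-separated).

After 1 (visit(G)): cur=G back=1 fwd=0
After 2 (visit(N)): cur=N back=2 fwd=0
After 3 (back): cur=G back=1 fwd=1
After 4 (back): cur=HOME back=0 fwd=2
After 5 (visit(O)): cur=O back=1 fwd=0
After 6 (visit(M)): cur=M back=2 fwd=0

M 2 0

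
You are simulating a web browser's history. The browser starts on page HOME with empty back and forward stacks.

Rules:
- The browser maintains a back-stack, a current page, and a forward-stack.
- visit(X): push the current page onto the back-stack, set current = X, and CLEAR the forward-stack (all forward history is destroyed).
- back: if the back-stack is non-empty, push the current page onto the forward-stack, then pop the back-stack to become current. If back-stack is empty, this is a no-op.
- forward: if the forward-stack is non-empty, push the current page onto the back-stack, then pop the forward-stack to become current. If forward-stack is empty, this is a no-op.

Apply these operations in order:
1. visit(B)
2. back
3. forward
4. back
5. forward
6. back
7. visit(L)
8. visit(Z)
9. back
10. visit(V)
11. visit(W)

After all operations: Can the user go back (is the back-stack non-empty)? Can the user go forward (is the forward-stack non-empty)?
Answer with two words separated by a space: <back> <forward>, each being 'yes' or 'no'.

After 1 (visit(B)): cur=B back=1 fwd=0
After 2 (back): cur=HOME back=0 fwd=1
After 3 (forward): cur=B back=1 fwd=0
After 4 (back): cur=HOME back=0 fwd=1
After 5 (forward): cur=B back=1 fwd=0
After 6 (back): cur=HOME back=0 fwd=1
After 7 (visit(L)): cur=L back=1 fwd=0
After 8 (visit(Z)): cur=Z back=2 fwd=0
After 9 (back): cur=L back=1 fwd=1
After 10 (visit(V)): cur=V back=2 fwd=0
After 11 (visit(W)): cur=W back=3 fwd=0

Answer: yes no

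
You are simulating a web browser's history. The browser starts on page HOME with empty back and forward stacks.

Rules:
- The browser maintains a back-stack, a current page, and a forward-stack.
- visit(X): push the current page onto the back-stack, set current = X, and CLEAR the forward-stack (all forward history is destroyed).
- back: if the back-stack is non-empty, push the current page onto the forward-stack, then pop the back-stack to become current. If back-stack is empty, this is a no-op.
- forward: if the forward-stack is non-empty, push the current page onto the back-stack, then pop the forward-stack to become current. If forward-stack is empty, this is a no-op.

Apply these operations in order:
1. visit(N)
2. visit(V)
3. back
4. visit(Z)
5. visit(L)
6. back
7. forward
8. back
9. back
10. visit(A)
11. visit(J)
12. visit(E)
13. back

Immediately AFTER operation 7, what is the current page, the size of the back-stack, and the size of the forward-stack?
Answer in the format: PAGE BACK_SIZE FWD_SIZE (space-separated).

After 1 (visit(N)): cur=N back=1 fwd=0
After 2 (visit(V)): cur=V back=2 fwd=0
After 3 (back): cur=N back=1 fwd=1
After 4 (visit(Z)): cur=Z back=2 fwd=0
After 5 (visit(L)): cur=L back=3 fwd=0
After 6 (back): cur=Z back=2 fwd=1
After 7 (forward): cur=L back=3 fwd=0

L 3 0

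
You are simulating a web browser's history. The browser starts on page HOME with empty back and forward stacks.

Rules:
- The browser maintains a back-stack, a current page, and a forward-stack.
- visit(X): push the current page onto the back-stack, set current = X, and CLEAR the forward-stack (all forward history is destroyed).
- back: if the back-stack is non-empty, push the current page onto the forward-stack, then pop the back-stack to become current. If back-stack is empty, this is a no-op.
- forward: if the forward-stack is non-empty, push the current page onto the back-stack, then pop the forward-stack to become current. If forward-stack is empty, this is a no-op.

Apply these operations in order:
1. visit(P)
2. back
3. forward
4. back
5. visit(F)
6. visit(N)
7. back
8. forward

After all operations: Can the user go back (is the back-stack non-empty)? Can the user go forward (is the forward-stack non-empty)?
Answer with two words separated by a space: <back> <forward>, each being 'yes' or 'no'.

After 1 (visit(P)): cur=P back=1 fwd=0
After 2 (back): cur=HOME back=0 fwd=1
After 3 (forward): cur=P back=1 fwd=0
After 4 (back): cur=HOME back=0 fwd=1
After 5 (visit(F)): cur=F back=1 fwd=0
After 6 (visit(N)): cur=N back=2 fwd=0
After 7 (back): cur=F back=1 fwd=1
After 8 (forward): cur=N back=2 fwd=0

Answer: yes no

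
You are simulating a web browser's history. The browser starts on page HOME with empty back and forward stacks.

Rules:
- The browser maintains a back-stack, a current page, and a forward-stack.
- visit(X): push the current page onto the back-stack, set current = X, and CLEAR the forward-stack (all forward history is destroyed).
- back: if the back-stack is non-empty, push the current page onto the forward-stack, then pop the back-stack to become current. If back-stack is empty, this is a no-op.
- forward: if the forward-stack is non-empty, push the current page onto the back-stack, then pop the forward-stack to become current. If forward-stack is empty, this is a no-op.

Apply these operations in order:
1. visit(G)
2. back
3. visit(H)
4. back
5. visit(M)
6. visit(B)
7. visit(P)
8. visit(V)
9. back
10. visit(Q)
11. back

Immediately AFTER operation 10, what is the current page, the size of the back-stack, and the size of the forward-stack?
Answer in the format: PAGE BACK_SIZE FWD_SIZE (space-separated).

After 1 (visit(G)): cur=G back=1 fwd=0
After 2 (back): cur=HOME back=0 fwd=1
After 3 (visit(H)): cur=H back=1 fwd=0
After 4 (back): cur=HOME back=0 fwd=1
After 5 (visit(M)): cur=M back=1 fwd=0
After 6 (visit(B)): cur=B back=2 fwd=0
After 7 (visit(P)): cur=P back=3 fwd=0
After 8 (visit(V)): cur=V back=4 fwd=0
After 9 (back): cur=P back=3 fwd=1
After 10 (visit(Q)): cur=Q back=4 fwd=0

Q 4 0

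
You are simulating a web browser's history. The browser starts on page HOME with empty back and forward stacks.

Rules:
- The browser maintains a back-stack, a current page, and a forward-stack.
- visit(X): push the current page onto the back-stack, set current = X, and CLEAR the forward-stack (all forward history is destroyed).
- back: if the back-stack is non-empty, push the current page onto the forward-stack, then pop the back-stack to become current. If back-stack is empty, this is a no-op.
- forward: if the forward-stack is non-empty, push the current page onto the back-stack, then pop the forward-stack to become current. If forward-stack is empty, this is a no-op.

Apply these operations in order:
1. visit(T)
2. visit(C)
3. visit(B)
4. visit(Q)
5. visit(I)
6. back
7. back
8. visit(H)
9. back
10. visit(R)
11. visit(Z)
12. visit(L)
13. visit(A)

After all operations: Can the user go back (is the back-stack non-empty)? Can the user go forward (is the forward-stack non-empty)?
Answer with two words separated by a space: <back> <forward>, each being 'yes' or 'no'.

Answer: yes no

Derivation:
After 1 (visit(T)): cur=T back=1 fwd=0
After 2 (visit(C)): cur=C back=2 fwd=0
After 3 (visit(B)): cur=B back=3 fwd=0
After 4 (visit(Q)): cur=Q back=4 fwd=0
After 5 (visit(I)): cur=I back=5 fwd=0
After 6 (back): cur=Q back=4 fwd=1
After 7 (back): cur=B back=3 fwd=2
After 8 (visit(H)): cur=H back=4 fwd=0
After 9 (back): cur=B back=3 fwd=1
After 10 (visit(R)): cur=R back=4 fwd=0
After 11 (visit(Z)): cur=Z back=5 fwd=0
After 12 (visit(L)): cur=L back=6 fwd=0
After 13 (visit(A)): cur=A back=7 fwd=0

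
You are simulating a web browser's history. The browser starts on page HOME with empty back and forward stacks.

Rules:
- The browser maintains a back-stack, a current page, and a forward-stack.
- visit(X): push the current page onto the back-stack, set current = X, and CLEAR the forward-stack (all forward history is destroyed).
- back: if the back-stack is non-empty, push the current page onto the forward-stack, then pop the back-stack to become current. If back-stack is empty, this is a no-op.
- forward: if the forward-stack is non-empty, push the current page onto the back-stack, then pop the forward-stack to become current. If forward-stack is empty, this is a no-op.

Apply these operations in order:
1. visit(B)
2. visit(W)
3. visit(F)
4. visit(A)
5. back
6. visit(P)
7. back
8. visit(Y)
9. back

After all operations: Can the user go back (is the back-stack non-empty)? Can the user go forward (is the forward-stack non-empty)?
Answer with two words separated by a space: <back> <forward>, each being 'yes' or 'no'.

Answer: yes yes

Derivation:
After 1 (visit(B)): cur=B back=1 fwd=0
After 2 (visit(W)): cur=W back=2 fwd=0
After 3 (visit(F)): cur=F back=3 fwd=0
After 4 (visit(A)): cur=A back=4 fwd=0
After 5 (back): cur=F back=3 fwd=1
After 6 (visit(P)): cur=P back=4 fwd=0
After 7 (back): cur=F back=3 fwd=1
After 8 (visit(Y)): cur=Y back=4 fwd=0
After 9 (back): cur=F back=3 fwd=1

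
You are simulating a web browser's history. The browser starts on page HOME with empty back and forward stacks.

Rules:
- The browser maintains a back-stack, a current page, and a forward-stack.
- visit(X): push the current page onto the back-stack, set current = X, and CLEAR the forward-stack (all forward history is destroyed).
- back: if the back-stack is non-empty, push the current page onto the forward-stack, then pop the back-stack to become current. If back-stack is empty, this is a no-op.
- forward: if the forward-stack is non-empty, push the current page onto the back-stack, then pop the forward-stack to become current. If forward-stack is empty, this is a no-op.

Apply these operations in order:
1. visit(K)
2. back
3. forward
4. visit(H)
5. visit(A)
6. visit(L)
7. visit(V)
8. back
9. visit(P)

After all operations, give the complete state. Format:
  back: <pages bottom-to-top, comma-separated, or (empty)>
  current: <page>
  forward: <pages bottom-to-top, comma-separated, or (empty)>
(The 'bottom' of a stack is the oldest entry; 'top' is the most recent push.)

Answer: back: HOME,K,H,A,L
current: P
forward: (empty)

Derivation:
After 1 (visit(K)): cur=K back=1 fwd=0
After 2 (back): cur=HOME back=0 fwd=1
After 3 (forward): cur=K back=1 fwd=0
After 4 (visit(H)): cur=H back=2 fwd=0
After 5 (visit(A)): cur=A back=3 fwd=0
After 6 (visit(L)): cur=L back=4 fwd=0
After 7 (visit(V)): cur=V back=5 fwd=0
After 8 (back): cur=L back=4 fwd=1
After 9 (visit(P)): cur=P back=5 fwd=0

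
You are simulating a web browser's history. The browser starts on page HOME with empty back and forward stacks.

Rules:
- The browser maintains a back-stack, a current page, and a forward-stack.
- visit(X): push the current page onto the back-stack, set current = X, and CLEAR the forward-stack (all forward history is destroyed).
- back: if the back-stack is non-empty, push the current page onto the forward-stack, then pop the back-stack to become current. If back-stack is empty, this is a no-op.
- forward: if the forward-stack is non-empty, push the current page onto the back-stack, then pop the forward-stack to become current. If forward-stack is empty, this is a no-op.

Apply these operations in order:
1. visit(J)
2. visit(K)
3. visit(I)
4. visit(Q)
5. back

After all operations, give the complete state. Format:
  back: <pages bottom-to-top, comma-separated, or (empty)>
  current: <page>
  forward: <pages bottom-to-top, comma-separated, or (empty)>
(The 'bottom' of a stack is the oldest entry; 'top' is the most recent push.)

Answer: back: HOME,J,K
current: I
forward: Q

Derivation:
After 1 (visit(J)): cur=J back=1 fwd=0
After 2 (visit(K)): cur=K back=2 fwd=0
After 3 (visit(I)): cur=I back=3 fwd=0
After 4 (visit(Q)): cur=Q back=4 fwd=0
After 5 (back): cur=I back=3 fwd=1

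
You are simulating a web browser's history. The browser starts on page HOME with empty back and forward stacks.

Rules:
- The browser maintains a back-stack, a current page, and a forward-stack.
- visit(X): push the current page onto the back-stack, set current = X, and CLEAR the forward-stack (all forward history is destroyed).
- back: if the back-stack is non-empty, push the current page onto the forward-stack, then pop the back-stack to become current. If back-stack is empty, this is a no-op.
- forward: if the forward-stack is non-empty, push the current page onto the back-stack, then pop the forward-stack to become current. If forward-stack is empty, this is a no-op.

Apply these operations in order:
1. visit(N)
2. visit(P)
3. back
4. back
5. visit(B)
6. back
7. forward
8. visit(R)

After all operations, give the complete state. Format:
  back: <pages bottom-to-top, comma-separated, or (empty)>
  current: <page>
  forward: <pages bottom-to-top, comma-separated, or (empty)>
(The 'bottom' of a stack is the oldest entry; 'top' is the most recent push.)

After 1 (visit(N)): cur=N back=1 fwd=0
After 2 (visit(P)): cur=P back=2 fwd=0
After 3 (back): cur=N back=1 fwd=1
After 4 (back): cur=HOME back=0 fwd=2
After 5 (visit(B)): cur=B back=1 fwd=0
After 6 (back): cur=HOME back=0 fwd=1
After 7 (forward): cur=B back=1 fwd=0
After 8 (visit(R)): cur=R back=2 fwd=0

Answer: back: HOME,B
current: R
forward: (empty)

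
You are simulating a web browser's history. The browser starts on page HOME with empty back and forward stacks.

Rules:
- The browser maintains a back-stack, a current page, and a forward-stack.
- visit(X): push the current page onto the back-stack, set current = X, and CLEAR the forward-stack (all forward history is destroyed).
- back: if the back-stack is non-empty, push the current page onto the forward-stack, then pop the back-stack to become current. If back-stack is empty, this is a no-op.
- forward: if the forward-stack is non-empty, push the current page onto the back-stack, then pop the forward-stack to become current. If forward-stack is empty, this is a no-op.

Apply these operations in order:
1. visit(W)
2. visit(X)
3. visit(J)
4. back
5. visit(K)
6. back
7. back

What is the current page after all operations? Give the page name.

Answer: W

Derivation:
After 1 (visit(W)): cur=W back=1 fwd=0
After 2 (visit(X)): cur=X back=2 fwd=0
After 3 (visit(J)): cur=J back=3 fwd=0
After 4 (back): cur=X back=2 fwd=1
After 5 (visit(K)): cur=K back=3 fwd=0
After 6 (back): cur=X back=2 fwd=1
After 7 (back): cur=W back=1 fwd=2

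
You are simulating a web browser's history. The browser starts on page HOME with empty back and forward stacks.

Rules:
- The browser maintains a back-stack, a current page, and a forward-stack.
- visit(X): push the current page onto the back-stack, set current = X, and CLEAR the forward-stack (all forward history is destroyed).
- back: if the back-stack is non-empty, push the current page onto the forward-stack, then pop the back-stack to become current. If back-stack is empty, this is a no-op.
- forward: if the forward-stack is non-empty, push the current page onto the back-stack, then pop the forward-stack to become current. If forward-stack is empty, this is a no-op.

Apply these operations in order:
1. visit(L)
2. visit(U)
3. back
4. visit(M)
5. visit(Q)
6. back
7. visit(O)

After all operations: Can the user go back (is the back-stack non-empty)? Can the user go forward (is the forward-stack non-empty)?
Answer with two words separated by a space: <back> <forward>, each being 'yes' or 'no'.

After 1 (visit(L)): cur=L back=1 fwd=0
After 2 (visit(U)): cur=U back=2 fwd=0
After 3 (back): cur=L back=1 fwd=1
After 4 (visit(M)): cur=M back=2 fwd=0
After 5 (visit(Q)): cur=Q back=3 fwd=0
After 6 (back): cur=M back=2 fwd=1
After 7 (visit(O)): cur=O back=3 fwd=0

Answer: yes no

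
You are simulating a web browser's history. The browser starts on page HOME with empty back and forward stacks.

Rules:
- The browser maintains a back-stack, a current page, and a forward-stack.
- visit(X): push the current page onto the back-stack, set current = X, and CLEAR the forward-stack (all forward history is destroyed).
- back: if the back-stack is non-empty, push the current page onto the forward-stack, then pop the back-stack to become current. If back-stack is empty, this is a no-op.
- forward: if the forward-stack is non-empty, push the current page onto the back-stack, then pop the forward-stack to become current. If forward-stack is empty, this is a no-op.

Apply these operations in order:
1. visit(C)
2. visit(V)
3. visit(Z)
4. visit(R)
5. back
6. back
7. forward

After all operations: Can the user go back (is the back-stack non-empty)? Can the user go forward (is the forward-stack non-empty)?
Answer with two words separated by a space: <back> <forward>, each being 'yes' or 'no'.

After 1 (visit(C)): cur=C back=1 fwd=0
After 2 (visit(V)): cur=V back=2 fwd=0
After 3 (visit(Z)): cur=Z back=3 fwd=0
After 4 (visit(R)): cur=R back=4 fwd=0
After 5 (back): cur=Z back=3 fwd=1
After 6 (back): cur=V back=2 fwd=2
After 7 (forward): cur=Z back=3 fwd=1

Answer: yes yes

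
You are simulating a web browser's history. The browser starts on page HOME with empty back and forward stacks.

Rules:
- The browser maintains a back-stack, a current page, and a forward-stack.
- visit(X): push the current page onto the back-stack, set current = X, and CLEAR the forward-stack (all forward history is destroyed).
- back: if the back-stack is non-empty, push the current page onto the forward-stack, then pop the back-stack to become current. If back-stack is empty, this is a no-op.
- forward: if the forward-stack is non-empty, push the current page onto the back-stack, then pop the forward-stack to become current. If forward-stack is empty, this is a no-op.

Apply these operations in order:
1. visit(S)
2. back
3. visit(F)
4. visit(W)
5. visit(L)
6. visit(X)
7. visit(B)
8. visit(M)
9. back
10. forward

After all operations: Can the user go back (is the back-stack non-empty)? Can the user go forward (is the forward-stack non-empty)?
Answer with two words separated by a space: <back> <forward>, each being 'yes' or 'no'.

After 1 (visit(S)): cur=S back=1 fwd=0
After 2 (back): cur=HOME back=0 fwd=1
After 3 (visit(F)): cur=F back=1 fwd=0
After 4 (visit(W)): cur=W back=2 fwd=0
After 5 (visit(L)): cur=L back=3 fwd=0
After 6 (visit(X)): cur=X back=4 fwd=0
After 7 (visit(B)): cur=B back=5 fwd=0
After 8 (visit(M)): cur=M back=6 fwd=0
After 9 (back): cur=B back=5 fwd=1
After 10 (forward): cur=M back=6 fwd=0

Answer: yes no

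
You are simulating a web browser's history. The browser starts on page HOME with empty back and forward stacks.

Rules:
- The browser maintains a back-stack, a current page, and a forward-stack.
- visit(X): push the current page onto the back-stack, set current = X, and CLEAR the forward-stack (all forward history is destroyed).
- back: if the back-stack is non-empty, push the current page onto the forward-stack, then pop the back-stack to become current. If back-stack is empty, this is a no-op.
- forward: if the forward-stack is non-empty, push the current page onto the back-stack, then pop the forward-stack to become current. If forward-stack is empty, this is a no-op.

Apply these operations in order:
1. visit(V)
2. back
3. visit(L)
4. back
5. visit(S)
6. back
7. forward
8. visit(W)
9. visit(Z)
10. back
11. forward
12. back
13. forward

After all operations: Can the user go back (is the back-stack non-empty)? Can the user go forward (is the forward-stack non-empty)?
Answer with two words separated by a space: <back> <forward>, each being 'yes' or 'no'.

Answer: yes no

Derivation:
After 1 (visit(V)): cur=V back=1 fwd=0
After 2 (back): cur=HOME back=0 fwd=1
After 3 (visit(L)): cur=L back=1 fwd=0
After 4 (back): cur=HOME back=0 fwd=1
After 5 (visit(S)): cur=S back=1 fwd=0
After 6 (back): cur=HOME back=0 fwd=1
After 7 (forward): cur=S back=1 fwd=0
After 8 (visit(W)): cur=W back=2 fwd=0
After 9 (visit(Z)): cur=Z back=3 fwd=0
After 10 (back): cur=W back=2 fwd=1
After 11 (forward): cur=Z back=3 fwd=0
After 12 (back): cur=W back=2 fwd=1
After 13 (forward): cur=Z back=3 fwd=0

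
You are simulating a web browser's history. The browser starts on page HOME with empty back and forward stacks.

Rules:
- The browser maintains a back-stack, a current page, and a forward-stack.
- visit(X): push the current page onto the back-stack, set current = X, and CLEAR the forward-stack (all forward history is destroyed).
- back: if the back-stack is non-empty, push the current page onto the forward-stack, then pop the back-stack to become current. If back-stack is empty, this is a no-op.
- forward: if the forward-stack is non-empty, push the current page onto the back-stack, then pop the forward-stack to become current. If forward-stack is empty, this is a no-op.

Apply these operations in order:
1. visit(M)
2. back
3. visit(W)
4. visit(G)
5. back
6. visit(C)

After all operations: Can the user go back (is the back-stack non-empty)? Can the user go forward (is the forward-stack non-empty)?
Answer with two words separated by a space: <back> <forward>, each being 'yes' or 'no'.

Answer: yes no

Derivation:
After 1 (visit(M)): cur=M back=1 fwd=0
After 2 (back): cur=HOME back=0 fwd=1
After 3 (visit(W)): cur=W back=1 fwd=0
After 4 (visit(G)): cur=G back=2 fwd=0
After 5 (back): cur=W back=1 fwd=1
After 6 (visit(C)): cur=C back=2 fwd=0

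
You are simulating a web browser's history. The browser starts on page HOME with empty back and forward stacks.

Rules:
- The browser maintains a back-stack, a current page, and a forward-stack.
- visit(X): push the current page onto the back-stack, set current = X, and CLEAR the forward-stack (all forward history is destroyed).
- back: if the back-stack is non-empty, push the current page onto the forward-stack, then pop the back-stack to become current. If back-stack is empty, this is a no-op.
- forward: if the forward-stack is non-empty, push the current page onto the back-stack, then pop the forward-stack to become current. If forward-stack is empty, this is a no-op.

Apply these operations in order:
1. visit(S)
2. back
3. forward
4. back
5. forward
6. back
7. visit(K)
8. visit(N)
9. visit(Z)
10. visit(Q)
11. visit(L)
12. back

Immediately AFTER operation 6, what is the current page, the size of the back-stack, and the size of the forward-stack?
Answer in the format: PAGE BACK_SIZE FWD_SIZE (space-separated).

After 1 (visit(S)): cur=S back=1 fwd=0
After 2 (back): cur=HOME back=0 fwd=1
After 3 (forward): cur=S back=1 fwd=0
After 4 (back): cur=HOME back=0 fwd=1
After 5 (forward): cur=S back=1 fwd=0
After 6 (back): cur=HOME back=0 fwd=1

HOME 0 1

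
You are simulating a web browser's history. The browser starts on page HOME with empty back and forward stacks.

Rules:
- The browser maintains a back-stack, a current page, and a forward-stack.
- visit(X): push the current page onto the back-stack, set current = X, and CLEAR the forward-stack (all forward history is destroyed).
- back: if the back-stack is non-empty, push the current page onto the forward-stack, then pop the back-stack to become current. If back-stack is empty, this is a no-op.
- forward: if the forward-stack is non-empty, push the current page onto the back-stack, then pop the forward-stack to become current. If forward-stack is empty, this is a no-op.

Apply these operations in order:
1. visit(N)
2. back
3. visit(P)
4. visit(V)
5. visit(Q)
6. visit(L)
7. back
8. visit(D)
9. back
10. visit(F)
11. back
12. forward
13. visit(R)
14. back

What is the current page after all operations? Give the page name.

After 1 (visit(N)): cur=N back=1 fwd=0
After 2 (back): cur=HOME back=0 fwd=1
After 3 (visit(P)): cur=P back=1 fwd=0
After 4 (visit(V)): cur=V back=2 fwd=0
After 5 (visit(Q)): cur=Q back=3 fwd=0
After 6 (visit(L)): cur=L back=4 fwd=0
After 7 (back): cur=Q back=3 fwd=1
After 8 (visit(D)): cur=D back=4 fwd=0
After 9 (back): cur=Q back=3 fwd=1
After 10 (visit(F)): cur=F back=4 fwd=0
After 11 (back): cur=Q back=3 fwd=1
After 12 (forward): cur=F back=4 fwd=0
After 13 (visit(R)): cur=R back=5 fwd=0
After 14 (back): cur=F back=4 fwd=1

Answer: F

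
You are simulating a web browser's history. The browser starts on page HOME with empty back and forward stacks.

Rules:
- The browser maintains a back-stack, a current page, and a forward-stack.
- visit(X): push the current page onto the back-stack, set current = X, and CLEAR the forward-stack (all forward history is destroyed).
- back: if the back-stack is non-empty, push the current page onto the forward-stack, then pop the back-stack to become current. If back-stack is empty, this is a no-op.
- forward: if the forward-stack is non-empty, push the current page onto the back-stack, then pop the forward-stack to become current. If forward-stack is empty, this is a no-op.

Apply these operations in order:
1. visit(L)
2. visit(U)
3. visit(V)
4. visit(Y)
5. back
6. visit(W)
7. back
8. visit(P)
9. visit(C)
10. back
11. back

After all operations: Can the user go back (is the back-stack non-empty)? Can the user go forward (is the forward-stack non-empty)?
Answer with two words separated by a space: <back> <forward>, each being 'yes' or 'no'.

After 1 (visit(L)): cur=L back=1 fwd=0
After 2 (visit(U)): cur=U back=2 fwd=0
After 3 (visit(V)): cur=V back=3 fwd=0
After 4 (visit(Y)): cur=Y back=4 fwd=0
After 5 (back): cur=V back=3 fwd=1
After 6 (visit(W)): cur=W back=4 fwd=0
After 7 (back): cur=V back=3 fwd=1
After 8 (visit(P)): cur=P back=4 fwd=0
After 9 (visit(C)): cur=C back=5 fwd=0
After 10 (back): cur=P back=4 fwd=1
After 11 (back): cur=V back=3 fwd=2

Answer: yes yes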